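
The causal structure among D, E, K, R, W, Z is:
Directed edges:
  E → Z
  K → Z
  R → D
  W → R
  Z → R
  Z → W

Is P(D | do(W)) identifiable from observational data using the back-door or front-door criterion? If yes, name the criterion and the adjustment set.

desc(W)\{W}={D,R}; candidates ⊆ {E,K,Z}.
size 0: {}; under {} W still reaches {D,E,K,R,Z} ∋ D.
{Z}: W⊥D given {Z} in G with W→· removed — back-door holds.
P(D|do(W)) = Σ_{Z} P(D|W,Z)·P(Z).

P(D|do(W)): backdoor, adjust for {Z}.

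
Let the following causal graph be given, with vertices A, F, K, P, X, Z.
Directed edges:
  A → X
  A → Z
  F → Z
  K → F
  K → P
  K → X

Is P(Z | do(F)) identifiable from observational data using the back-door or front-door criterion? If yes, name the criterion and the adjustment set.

P(Z|do(F)): backdoor, adjust for ∅.

desc(F)\{F}={Z}; candidates ⊆ {A,K,P,X}.
∅: F⊥Z given ∅ in G with F→· removed — back-door holds.
P(Z|do(F)) = P(Z|F) — no adjustment needed.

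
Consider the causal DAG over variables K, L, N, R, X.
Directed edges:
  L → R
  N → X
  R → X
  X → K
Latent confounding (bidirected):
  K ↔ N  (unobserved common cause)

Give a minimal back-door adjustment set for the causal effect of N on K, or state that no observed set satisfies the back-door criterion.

N→K: no observed back-door set.

desc(N)\{N}={K,X}; candidates ⊆ {L,R}.
N↔K: latent back-door arc(s) into N.
size 0: {}; under {} N still reaches {K} ∋ K.
size 1: {L}, {R}; under {L} N still reaches {K} ∋ K.
size 2: {L,R}; under {L,R} N still reaches {K} ∋ K.
N↔K cannot be blocked by any observed set — no back-door set.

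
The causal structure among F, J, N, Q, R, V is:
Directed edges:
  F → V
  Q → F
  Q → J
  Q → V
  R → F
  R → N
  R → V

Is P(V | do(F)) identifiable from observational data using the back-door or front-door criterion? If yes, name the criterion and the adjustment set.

P(V|do(F)): backdoor, adjust for {Q, R}.

desc(F)\{F}={V}; candidates ⊆ {J,N,Q,R}.
size 0: {}; under {} F still reaches {J,N,Q,R,V} ∋ V.
size 1: {J}, {N}, {Q} …(+1); under {J} F still reaches {N,Q,R,V} ∋ V.
{Q,R}: F⊥V given {Q,R} in G with F→· removed — back-door holds.
P(V|do(F)) = Σ_{Q,R} P(V|F,Q,R)·P(Q,R).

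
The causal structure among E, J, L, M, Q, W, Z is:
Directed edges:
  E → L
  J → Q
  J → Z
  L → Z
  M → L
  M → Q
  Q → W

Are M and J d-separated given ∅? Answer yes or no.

Yes — M ⊥ J | ∅.

Bayes-Ball from M | ∅ reaches {L,Q,W,Z}.
J ∉ reach(M|∅) ⇒ M ⊥ J | ∅.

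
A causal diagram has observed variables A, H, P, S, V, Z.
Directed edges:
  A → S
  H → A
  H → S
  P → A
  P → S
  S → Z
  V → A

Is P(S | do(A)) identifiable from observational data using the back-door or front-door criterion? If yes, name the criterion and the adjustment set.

P(S|do(A)): backdoor, adjust for {H, P}.

desc(A)\{A}={S,Z}; candidates ⊆ {H,P,V}.
size 0: {}; under {} A still reaches {H,P,S,V,Z} ∋ S.
size 1: {H}, {P}, {V}; under {H} A still reaches {P,S,V,Z} ∋ S.
{H,P}: A⊥S given {H,P} in G with A→· removed — back-door holds.
P(S|do(A)) = Σ_{H,P} P(S|A,H,P)·P(H,P).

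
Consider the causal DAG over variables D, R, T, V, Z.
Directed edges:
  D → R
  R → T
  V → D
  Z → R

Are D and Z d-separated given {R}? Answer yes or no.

No — D and Z are d-connected given {R}.

Bayes-Ball from D | {R} reaches {V,Z}.
Z ∈ reach(D|{R}) ⇒ D ⊥̸ Z | {R}.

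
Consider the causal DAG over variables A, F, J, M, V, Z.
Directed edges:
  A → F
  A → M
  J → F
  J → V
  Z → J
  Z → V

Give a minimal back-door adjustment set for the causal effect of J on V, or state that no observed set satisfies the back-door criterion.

desc(J)\{J}={F,V}; candidates ⊆ {A,M,Z}.
size 0: {}; under {} J still reaches {V,Z} ∋ V.
{Z}: J⊥V given {Z} in G with J→· removed — back-door holds.

J→V: minimal back-door set {Z}.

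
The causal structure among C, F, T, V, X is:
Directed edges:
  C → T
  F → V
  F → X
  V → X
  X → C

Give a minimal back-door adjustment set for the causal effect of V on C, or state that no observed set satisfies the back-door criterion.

desc(V)\{V}={C,T,X}; candidates ⊆ {F}.
size 0: {}; under {} V still reaches {C,F,T,X} ∋ C.
{F}: V⊥C given {F} in G with V→· removed — back-door holds.

V→C: minimal back-door set {F}.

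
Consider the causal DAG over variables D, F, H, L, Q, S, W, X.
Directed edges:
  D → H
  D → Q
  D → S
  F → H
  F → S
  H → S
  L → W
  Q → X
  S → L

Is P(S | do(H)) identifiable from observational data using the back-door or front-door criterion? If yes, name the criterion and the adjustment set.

P(S|do(H)): backdoor, adjust for {D, F}.

desc(H)\{H}={L,S,W}; candidates ⊆ {D,F,Q,X}.
size 0: {}; under {} H still reaches {D,F,L,Q,S,W,X} ∋ S.
size 1: {D}, {F}, {Q} …(+1); under {D} H still reaches {F,L,S,W} ∋ S.
{D,F}: H⊥S given {D,F} in G with H→· removed — back-door holds.
P(S|do(H)) = Σ_{D,F} P(S|H,D,F)·P(D,F).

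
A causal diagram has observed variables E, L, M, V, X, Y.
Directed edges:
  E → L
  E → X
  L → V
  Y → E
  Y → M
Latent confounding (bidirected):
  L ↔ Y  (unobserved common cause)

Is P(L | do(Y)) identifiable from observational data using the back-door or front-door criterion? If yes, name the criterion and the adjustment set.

desc(Y)\{Y}={E,L,M,V,X}; candidates ⊆ {—}.
Y↔L: latent back-door arc(s) into Y.
size 0: {}; under {} Y still reaches {L,V} ∋ L.
Y↔L cannot be blocked by any observed set — no back-door set.
{E}: (i) intercepts every directed Y→L path; (ii) no back-door Y→{E}; (iii) {Y} blocks every back-door {E}→L. Front-door holds.
P(L|do(Y)) = Σ_{E} P(E|Y) Σ_{Y'} P(L|E,Y')P(Y').

P(L|do(Y)): frontdoor, adjust for {E}.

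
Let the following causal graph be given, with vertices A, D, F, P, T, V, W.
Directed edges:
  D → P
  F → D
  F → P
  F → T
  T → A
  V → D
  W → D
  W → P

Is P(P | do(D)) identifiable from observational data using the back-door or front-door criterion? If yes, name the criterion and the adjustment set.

desc(D)\{D}={P}; candidates ⊆ {A,F,T,V,W}.
size 0: {}; under {} D still reaches {A,F,P,T,V,W} ∋ P.
size 1: {A}, {F}, {T} …(+2); under {A} D still reaches {F,P,T,V,W} ∋ P.
{F,W}: D⊥P given {F,W} in G with D→· removed — back-door holds.
P(P|do(D)) = Σ_{F,W} P(P|D,F,W)·P(F,W).

P(P|do(D)): backdoor, adjust for {F, W}.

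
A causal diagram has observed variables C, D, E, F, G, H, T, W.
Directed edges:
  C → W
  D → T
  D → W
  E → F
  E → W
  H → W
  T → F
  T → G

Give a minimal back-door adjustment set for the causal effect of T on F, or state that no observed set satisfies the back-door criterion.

desc(T)\{T}={F,G}; candidates ⊆ {C,D,E,H,W}.
∅: T⊥F given ∅ in G with T→· removed — back-door holds.

T→F: minimal back-door set ∅.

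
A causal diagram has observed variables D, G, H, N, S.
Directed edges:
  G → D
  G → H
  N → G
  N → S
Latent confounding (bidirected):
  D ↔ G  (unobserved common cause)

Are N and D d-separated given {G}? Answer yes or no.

Bayes-Ball from N | {G} reaches {D,S}.
D ∈ reach(N|{G}) ⇒ N ⊥̸ D | {G}.

No — N and D are d-connected given {G}.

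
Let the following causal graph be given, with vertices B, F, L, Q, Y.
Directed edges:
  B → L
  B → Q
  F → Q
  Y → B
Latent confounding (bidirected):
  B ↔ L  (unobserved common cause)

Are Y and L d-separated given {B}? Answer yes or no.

Bayes-Ball from Y | {B} reaches {L}.
L ∈ reach(Y|{B}) ⇒ Y ⊥̸ L | {B}.

No — Y and L are d-connected given {B}.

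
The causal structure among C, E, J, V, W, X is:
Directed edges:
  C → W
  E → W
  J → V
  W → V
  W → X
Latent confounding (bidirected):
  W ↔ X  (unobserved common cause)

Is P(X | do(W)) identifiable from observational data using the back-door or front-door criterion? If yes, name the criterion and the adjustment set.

P(X|do(W)): not identifiable (no BD/FD set).

desc(W)\{W}={V,X}; candidates ⊆ {C,E,J}.
W↔X: latent back-door arc(s) into W.
size 0: {}; under {} W still reaches {C,E,X} ∋ X.
size 1: {C}, {E}, {J}; under {C} W still reaches {E,X} ∋ X.
size 2: {C,E}, {C,J}, {E,J}; under {C,E} W still reaches {X} ∋ X.
W↔X cannot be blocked by any observed set — no back-door set.
No mediator lies on a directed W→…→X path.
Neither criterion identifies P(X|do(W)) in this graph.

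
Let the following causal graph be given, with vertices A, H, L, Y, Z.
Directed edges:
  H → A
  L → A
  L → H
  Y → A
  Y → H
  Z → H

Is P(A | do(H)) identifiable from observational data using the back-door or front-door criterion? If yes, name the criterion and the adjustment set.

desc(H)\{H}={A}; candidates ⊆ {L,Y,Z}.
size 0: {}; under {} H still reaches {A,L,Y,Z} ∋ A.
size 1: {L}, {Y}, {Z}; under {L} H still reaches {A,Y,Z} ∋ A.
{L,Y}: H⊥A given {L,Y} in G with H→· removed — back-door holds.
P(A|do(H)) = Σ_{L,Y} P(A|H,L,Y)·P(L,Y).

P(A|do(H)): backdoor, adjust for {L, Y}.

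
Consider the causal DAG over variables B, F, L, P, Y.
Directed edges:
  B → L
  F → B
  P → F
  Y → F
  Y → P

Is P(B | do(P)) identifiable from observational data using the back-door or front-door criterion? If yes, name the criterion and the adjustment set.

desc(P)\{P}={B,F,L}; candidates ⊆ {Y}.
size 0: {}; under {} P still reaches {B,F,L,Y} ∋ B.
{Y}: P⊥B given {Y} in G with P→· removed — back-door holds.
P(B|do(P)) = Σ_{Y} P(B|P,Y)·P(Y).

P(B|do(P)): backdoor, adjust for {Y}.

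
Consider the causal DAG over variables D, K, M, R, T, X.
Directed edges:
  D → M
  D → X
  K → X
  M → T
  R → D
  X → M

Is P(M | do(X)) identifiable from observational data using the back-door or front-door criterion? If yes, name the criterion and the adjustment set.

P(M|do(X)): backdoor, adjust for {D}.

desc(X)\{X}={M,T}; candidates ⊆ {D,K,R}.
size 0: {}; under {} X still reaches {D,K,M,R,T} ∋ M.
{D}: X⊥M given {D} in G with X→· removed — back-door holds.
P(M|do(X)) = Σ_{D} P(M|X,D)·P(D).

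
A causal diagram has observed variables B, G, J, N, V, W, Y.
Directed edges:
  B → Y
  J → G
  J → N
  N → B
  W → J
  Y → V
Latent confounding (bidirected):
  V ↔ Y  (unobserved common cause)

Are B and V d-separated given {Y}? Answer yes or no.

No — B and V are d-connected given {Y}.

Bayes-Ball from B | {Y} reaches {G,J,N,V,W}.
V ∈ reach(B|{Y}) ⇒ B ⊥̸ V | {Y}.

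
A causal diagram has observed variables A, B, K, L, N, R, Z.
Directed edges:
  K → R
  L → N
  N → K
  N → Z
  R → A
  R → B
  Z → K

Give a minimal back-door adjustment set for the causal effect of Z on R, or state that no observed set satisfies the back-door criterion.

Z→R: minimal back-door set {N}.

desc(Z)\{Z}={A,B,K,R}; candidates ⊆ {L,N}.
size 0: {}; under {} Z still reaches {A,B,K,L,N,R} ∋ R.
{N}: Z⊥R given {N} in G with Z→· removed — back-door holds.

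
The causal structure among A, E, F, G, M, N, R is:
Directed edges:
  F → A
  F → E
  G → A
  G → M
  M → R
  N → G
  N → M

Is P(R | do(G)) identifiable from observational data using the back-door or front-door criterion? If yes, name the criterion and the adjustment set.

P(R|do(G)): backdoor, adjust for {N}.

desc(G)\{G}={A,M,R}; candidates ⊆ {E,F,N}.
size 0: {}; under {} G still reaches {M,N,R} ∋ R.
{N}: G⊥R given {N} in G with G→· removed — back-door holds.
P(R|do(G)) = Σ_{N} P(R|G,N)·P(N).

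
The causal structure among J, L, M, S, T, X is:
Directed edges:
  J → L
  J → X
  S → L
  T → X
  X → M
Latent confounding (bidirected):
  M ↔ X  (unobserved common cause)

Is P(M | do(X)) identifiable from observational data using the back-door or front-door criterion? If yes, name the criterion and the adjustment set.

desc(X)\{X}={M}; candidates ⊆ {J,L,S,T}.
X↔M: latent back-door arc(s) into X.
size 0: {}; under {} X still reaches {J,L,M,T} ∋ M.
size 1: {J}, {L}, {S} …(+1); under {J} X still reaches {M,T} ∋ M.
size 2: {J,L}, {J,S}, {J,T} …(+3); under {J,L} X still reaches {M,T} ∋ M.
X↔M cannot be blocked by any observed set — no back-door set.
No mediator lies on a directed X→…→M path.
Neither criterion identifies P(M|do(X)) in this graph.

P(M|do(X)): not identifiable (no BD/FD set).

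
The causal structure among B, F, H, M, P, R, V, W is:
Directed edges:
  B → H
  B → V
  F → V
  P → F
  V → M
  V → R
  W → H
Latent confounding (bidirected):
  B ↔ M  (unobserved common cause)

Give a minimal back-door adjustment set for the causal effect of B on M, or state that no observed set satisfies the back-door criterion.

desc(B)\{B}={H,M,R,V}; candidates ⊆ {F,P,W}.
B↔M: latent back-door arc(s) into B.
size 0: {}; under {} B still reaches {M} ∋ M.
size 1: {F}, {P}, {W}; under {F} B still reaches {M} ∋ M.
size 2: {F,P}, {F,W}, {P,W}; under {F,P} B still reaches {M} ∋ M.
B↔M cannot be blocked by any observed set — no back-door set.

B→M: no observed back-door set.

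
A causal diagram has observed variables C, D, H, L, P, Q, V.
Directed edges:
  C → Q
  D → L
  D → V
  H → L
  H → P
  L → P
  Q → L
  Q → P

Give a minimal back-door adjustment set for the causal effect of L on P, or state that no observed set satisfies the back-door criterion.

desc(L)\{L}={P}; candidates ⊆ {C,D,H,Q,V}.
size 0: {}; under {} L still reaches {C,D,H,P,Q,V} ∋ P.
size 1: {C}, {D}, {H} …(+2); under {C} L still reaches {D,H,P,Q,V} ∋ P.
{H,Q}: L⊥P given {H,Q} in G with L→· removed — back-door holds.

L→P: minimal back-door set {H, Q}.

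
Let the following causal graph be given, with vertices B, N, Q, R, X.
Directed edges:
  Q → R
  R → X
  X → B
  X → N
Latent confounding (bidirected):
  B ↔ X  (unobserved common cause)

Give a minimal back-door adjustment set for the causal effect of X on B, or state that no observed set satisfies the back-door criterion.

desc(X)\{X}={B,N}; candidates ⊆ {Q,R}.
X↔B: latent back-door arc(s) into X.
size 0: {}; under {} X still reaches {B,Q,R} ∋ B.
size 1: {Q}, {R}; under {Q} X still reaches {B,R} ∋ B.
size 2: {Q,R}; under {Q,R} X still reaches {B} ∋ B.
X↔B cannot be blocked by any observed set — no back-door set.

X→B: no observed back-door set.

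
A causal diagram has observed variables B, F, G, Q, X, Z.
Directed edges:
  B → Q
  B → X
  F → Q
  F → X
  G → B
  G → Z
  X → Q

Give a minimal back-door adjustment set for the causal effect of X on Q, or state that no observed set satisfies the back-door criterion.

X→Q: minimal back-door set {B, F}.

desc(X)\{X}={Q}; candidates ⊆ {B,F,G,Z}.
size 0: {}; under {} X still reaches {B,F,G,Q,Z} ∋ Q.
size 1: {B}, {F}, {G} …(+1); under {B} X still reaches {F,Q} ∋ Q.
{B,F}: X⊥Q given {B,F} in G with X→· removed — back-door holds.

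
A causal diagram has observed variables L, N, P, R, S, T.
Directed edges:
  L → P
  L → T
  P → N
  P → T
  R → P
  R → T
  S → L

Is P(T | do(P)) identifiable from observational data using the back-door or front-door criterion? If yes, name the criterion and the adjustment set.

P(T|do(P)): backdoor, adjust for {L, R}.

desc(P)\{P}={N,T}; candidates ⊆ {L,R,S}.
size 0: {}; under {} P still reaches {L,R,S,T} ∋ T.
size 1: {L}, {R}, {S}; under {L} P still reaches {R,T} ∋ T.
{L,R}: P⊥T given {L,R} in G with P→· removed — back-door holds.
P(T|do(P)) = Σ_{L,R} P(T|P,L,R)·P(L,R).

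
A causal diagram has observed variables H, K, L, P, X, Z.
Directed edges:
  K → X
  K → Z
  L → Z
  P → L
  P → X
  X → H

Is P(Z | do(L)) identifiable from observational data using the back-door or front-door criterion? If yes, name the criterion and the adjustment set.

P(Z|do(L)): backdoor, adjust for ∅.

desc(L)\{L}={Z}; candidates ⊆ {H,K,P,X}.
∅: L⊥Z given ∅ in G with L→· removed — back-door holds.
P(Z|do(L)) = P(Z|L) — no adjustment needed.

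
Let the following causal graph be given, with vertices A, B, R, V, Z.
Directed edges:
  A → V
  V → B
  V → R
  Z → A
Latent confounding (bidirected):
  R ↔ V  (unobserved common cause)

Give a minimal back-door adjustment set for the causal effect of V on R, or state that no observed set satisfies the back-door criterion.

V→R: no observed back-door set.

desc(V)\{V}={B,R}; candidates ⊆ {A,Z}.
V↔R: latent back-door arc(s) into V.
size 0: {}; under {} V still reaches {A,R,Z} ∋ R.
size 1: {A}, {Z}; under {A} V still reaches {R} ∋ R.
size 2: {A,Z}; under {A,Z} V still reaches {R} ∋ R.
V↔R cannot be blocked by any observed set — no back-door set.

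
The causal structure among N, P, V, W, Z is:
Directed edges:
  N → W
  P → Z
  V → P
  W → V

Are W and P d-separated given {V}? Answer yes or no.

Yes — W ⊥ P | {V}.

Bayes-Ball from W | {V} reaches {N}.
P ∉ reach(W|{V}) ⇒ W ⊥ P | {V}.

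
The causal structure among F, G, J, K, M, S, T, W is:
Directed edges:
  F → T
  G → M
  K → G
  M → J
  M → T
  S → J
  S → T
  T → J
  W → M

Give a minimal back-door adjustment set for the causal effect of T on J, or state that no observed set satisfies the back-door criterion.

T→J: minimal back-door set {M, S}.

desc(T)\{T}={J}; candidates ⊆ {F,G,K,M,S,W}.
size 0: {}; under {} T still reaches {F,G,J,K,M,S,W} ∋ J.
size 1: {F}, {G}, {K} …(+3); under {F} T still reaches {G,J,K,M,S,W} ∋ J.
{M,S}: T⊥J given {M,S} in G with T→· removed — back-door holds.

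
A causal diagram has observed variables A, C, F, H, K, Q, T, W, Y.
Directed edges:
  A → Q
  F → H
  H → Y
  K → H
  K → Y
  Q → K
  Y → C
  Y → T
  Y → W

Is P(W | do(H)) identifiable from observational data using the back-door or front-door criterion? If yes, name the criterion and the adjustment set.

desc(H)\{H}={C,T,W,Y}; candidates ⊆ {A,F,K,Q}.
size 0: {}; under {} H still reaches {A,C,F,K,Q,T,W,Y} ∋ W.
{K}: H⊥W given {K} in G with H→· removed — back-door holds.
P(W|do(H)) = Σ_{K} P(W|H,K)·P(K).

P(W|do(H)): backdoor, adjust for {K}.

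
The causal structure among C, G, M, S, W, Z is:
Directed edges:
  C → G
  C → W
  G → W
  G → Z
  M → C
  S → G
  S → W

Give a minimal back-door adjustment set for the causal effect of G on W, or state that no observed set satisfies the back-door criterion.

G→W: minimal back-door set {C, S}.

desc(G)\{G}={W,Z}; candidates ⊆ {C,M,S}.
size 0: {}; under {} G still reaches {C,M,S,W} ∋ W.
size 1: {C}, {M}, {S}; under {C} G still reaches {S,W} ∋ W.
{C,S}: G⊥W given {C,S} in G with G→· removed — back-door holds.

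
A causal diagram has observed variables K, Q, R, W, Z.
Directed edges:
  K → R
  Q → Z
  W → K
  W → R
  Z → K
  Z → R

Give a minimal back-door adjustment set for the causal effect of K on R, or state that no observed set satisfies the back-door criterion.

desc(K)\{K}={R}; candidates ⊆ {Q,W,Z}.
size 0: {}; under {} K still reaches {Q,R,W,Z} ∋ R.
size 1: {Q}, {W}, {Z}; under {Q} K still reaches {R,W,Z} ∋ R.
{W,Z}: K⊥R given {W,Z} in G with K→· removed — back-door holds.

K→R: minimal back-door set {W, Z}.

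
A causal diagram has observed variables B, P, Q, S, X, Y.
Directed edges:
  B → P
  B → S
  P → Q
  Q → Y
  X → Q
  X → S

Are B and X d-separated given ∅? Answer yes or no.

Yes — B ⊥ X | ∅.

Bayes-Ball from B | ∅ reaches {P,Q,S,Y}.
X ∉ reach(B|∅) ⇒ B ⊥ X | ∅.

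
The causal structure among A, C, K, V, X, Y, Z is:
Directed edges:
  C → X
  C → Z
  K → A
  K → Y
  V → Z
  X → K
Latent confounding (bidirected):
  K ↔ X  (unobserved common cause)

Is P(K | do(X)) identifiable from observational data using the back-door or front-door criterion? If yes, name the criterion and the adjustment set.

desc(X)\{X}={A,K,Y}; candidates ⊆ {C,V,Z}.
X↔K: latent back-door arc(s) into X.
size 0: {}; under {} X still reaches {A,C,K,Y,Z} ∋ K.
size 1: {C}, {V}, {Z}; under {C} X still reaches {A,K,Y} ∋ K.
size 2: {C,V}, {C,Z}, {V,Z}; under {C,V} X still reaches {A,K,Y} ∋ K.
X↔K cannot be blocked by any observed set — no back-door set.
No mediator lies on a directed X→…→K path.
Neither criterion identifies P(K|do(X)) in this graph.

P(K|do(X)): not identifiable (no BD/FD set).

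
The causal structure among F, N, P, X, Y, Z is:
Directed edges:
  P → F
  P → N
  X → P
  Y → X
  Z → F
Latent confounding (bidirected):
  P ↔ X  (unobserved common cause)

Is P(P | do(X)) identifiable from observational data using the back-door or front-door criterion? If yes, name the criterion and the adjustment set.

desc(X)\{X}={F,N,P}; candidates ⊆ {Y,Z}.
X↔P: latent back-door arc(s) into X.
size 0: {}; under {} X still reaches {F,N,P,Y} ∋ P.
size 1: {Y}, {Z}; under {Y} X still reaches {F,N,P} ∋ P.
size 2: {Y,Z}; under {Y,Z} X still reaches {F,N,P} ∋ P.
X↔P cannot be blocked by any observed set — no back-door set.
No mediator lies on a directed X→…→P path.
Neither criterion identifies P(P|do(X)) in this graph.

P(P|do(X)): not identifiable (no BD/FD set).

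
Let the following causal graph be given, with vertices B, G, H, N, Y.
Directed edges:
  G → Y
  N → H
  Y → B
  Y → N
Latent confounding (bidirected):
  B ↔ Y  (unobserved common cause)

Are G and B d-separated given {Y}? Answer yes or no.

No — G and B are d-connected given {Y}.

Bayes-Ball from G | {Y} reaches {B}.
B ∈ reach(G|{Y}) ⇒ G ⊥̸ B | {Y}.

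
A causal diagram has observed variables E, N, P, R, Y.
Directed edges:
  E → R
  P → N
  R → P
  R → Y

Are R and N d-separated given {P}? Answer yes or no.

Bayes-Ball from R | {P} reaches {E,Y}.
N ∉ reach(R|{P}) ⇒ R ⊥ N | {P}.

Yes — R ⊥ N | {P}.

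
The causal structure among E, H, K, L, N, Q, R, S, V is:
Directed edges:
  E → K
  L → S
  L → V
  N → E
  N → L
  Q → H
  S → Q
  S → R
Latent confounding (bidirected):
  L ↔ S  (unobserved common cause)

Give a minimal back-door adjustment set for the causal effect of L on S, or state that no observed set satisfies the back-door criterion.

L→S: no observed back-door set.

desc(L)\{L}={H,Q,R,S,V}; candidates ⊆ {E,K,N}.
L↔S: latent back-door arc(s) into L.
size 0: {}; under {} L still reaches {E,H,K,N,Q,R,S} ∋ S.
size 1: {E}, {K}, {N}; under {E} L still reaches {H,N,Q,R,S} ∋ S.
size 2: {E,K}, {E,N}, {K,N}; under {E,K} L still reaches {H,N,Q,R,S} ∋ S.
L↔S cannot be blocked by any observed set — no back-door set.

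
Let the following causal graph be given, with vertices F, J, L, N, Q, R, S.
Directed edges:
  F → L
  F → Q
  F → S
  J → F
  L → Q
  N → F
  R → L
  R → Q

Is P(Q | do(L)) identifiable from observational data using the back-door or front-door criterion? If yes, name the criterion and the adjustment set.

P(Q|do(L)): backdoor, adjust for {F, R}.

desc(L)\{L}={Q}; candidates ⊆ {F,J,N,R,S}.
size 0: {}; under {} L still reaches {F,J,N,Q,R,S} ∋ Q.
size 1: {F}, {J}, {N} …(+2); under {F} L still reaches {Q,R} ∋ Q.
{F,R}: L⊥Q given {F,R} in G with L→· removed — back-door holds.
P(Q|do(L)) = Σ_{F,R} P(Q|L,F,R)·P(F,R).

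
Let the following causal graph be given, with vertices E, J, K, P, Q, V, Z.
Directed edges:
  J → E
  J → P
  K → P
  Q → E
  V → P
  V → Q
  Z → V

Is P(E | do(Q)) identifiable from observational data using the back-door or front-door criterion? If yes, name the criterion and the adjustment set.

P(E|do(Q)): backdoor, adjust for ∅.

desc(Q)\{Q}={E}; candidates ⊆ {J,K,P,V,Z}.
∅: Q⊥E given ∅ in G with Q→· removed — back-door holds.
P(E|do(Q)) = P(E|Q) — no adjustment needed.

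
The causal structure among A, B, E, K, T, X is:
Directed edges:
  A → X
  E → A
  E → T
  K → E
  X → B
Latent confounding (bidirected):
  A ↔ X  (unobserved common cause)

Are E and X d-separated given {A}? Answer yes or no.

No — E and X are d-connected given {A}.

Bayes-Ball from E | {A} reaches {B,K,T,X}.
X ∈ reach(E|{A}) ⇒ E ⊥̸ X | {A}.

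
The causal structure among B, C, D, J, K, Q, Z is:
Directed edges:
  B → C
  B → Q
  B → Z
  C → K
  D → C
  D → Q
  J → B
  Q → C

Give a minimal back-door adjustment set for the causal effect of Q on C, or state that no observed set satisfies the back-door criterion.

desc(Q)\{Q}={C,K}; candidates ⊆ {B,D,J,Z}.
size 0: {}; under {} Q still reaches {B,C,D,J,K,Z} ∋ C.
size 1: {B}, {D}, {J} …(+1); under {B} Q still reaches {C,D,K} ∋ C.
{B,D}: Q⊥C given {B,D} in G with Q→· removed — back-door holds.

Q→C: minimal back-door set {B, D}.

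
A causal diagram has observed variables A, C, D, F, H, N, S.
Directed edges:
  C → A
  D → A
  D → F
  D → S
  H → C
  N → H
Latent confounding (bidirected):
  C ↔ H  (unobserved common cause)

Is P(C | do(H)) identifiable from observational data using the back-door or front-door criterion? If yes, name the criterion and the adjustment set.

desc(H)\{H}={A,C}; candidates ⊆ {D,F,N,S}.
H↔C: latent back-door arc(s) into H.
size 0: {}; under {} H still reaches {A,C,N} ∋ C.
size 1: {D}, {F}, {N} …(+1); under {D} H still reaches {A,C,N} ∋ C.
size 2: {D,F}, {D,N}, {D,S} …(+3); under {D,F} H still reaches {A,C,N} ∋ C.
H↔C cannot be blocked by any observed set — no back-door set.
No mediator lies on a directed H→…→C path.
Neither criterion identifies P(C|do(H)) in this graph.

P(C|do(H)): not identifiable (no BD/FD set).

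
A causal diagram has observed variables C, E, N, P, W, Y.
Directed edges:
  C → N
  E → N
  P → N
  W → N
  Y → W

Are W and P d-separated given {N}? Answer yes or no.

No — W and P are d-connected given {N}.

Bayes-Ball from W | {N} reaches {C,E,P,Y}.
P ∈ reach(W|{N}) ⇒ W ⊥̸ P | {N}.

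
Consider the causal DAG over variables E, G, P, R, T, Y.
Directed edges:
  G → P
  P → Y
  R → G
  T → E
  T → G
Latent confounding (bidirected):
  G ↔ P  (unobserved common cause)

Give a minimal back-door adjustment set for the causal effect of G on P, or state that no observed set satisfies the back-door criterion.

desc(G)\{G}={P,Y}; candidates ⊆ {E,R,T}.
G↔P: latent back-door arc(s) into G.
size 0: {}; under {} G still reaches {E,P,R,T,Y} ∋ P.
size 1: {E}, {R}, {T}; under {E} G still reaches {P,R,T,Y} ∋ P.
size 2: {E,R}, {E,T}, {R,T}; under {E,R} G still reaches {P,T,Y} ∋ P.
G↔P cannot be blocked by any observed set — no back-door set.

G→P: no observed back-door set.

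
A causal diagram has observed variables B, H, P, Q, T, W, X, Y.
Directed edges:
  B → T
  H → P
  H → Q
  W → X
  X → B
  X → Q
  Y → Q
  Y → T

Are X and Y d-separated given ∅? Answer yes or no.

Yes — X ⊥ Y | ∅.

Bayes-Ball from X | ∅ reaches {B,Q,T,W}.
Y ∉ reach(X|∅) ⇒ X ⊥ Y | ∅.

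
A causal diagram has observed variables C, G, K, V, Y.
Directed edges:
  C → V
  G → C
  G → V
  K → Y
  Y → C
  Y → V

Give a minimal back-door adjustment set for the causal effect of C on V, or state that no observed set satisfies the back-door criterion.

desc(C)\{C}={V}; candidates ⊆ {G,K,Y}.
size 0: {}; under {} C still reaches {G,K,V,Y} ∋ V.
size 1: {G}, {K}, {Y}; under {G} C still reaches {K,V,Y} ∋ V.
{G,Y}: C⊥V given {G,Y} in G with C→· removed — back-door holds.

C→V: minimal back-door set {G, Y}.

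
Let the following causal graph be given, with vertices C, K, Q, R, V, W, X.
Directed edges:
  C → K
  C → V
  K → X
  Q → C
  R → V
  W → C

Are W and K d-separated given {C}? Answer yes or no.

Yes — W ⊥ K | {C}.

Bayes-Ball from W | {C} reaches {Q}.
K ∉ reach(W|{C}) ⇒ W ⊥ K | {C}.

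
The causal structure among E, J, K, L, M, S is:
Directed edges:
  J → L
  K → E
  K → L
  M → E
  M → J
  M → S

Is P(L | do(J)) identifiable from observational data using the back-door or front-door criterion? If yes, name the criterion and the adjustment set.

desc(J)\{J}={L}; candidates ⊆ {E,K,M,S}.
∅: J⊥L given ∅ in G with J→· removed — back-door holds.
P(L|do(J)) = P(L|J) — no adjustment needed.

P(L|do(J)): backdoor, adjust for ∅.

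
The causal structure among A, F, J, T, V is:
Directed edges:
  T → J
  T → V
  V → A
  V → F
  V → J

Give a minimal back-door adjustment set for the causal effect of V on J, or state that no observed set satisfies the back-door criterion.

V→J: minimal back-door set {T}.

desc(V)\{V}={A,F,J}; candidates ⊆ {T}.
size 0: {}; under {} V still reaches {J,T} ∋ J.
{T}: V⊥J given {T} in G with V→· removed — back-door holds.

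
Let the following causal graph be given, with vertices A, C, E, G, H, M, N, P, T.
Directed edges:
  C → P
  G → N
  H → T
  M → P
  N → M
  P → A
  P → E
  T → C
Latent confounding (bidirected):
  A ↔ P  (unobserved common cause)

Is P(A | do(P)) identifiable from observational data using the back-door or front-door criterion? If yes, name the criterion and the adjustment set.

desc(P)\{P}={A,E}; candidates ⊆ {C,G,H,M,N,T}.
P↔A: latent back-door arc(s) into P.
size 0: {}; under {} P still reaches {A,C,G,H,M,N,T} ∋ A.
size 1: {C}, {G}, {H} …(+3); under {C} P still reaches {A,G,M,N} ∋ A.
size 2: {C,G}, {C,H}, {C,M} …(+12); under {C,G} P still reaches {A,M,N} ∋ A.
P↔A cannot be blocked by any observed set — no back-door set.
No mediator lies on a directed P→…→A path.
Neither criterion identifies P(A|do(P)) in this graph.

P(A|do(P)): not identifiable (no BD/FD set).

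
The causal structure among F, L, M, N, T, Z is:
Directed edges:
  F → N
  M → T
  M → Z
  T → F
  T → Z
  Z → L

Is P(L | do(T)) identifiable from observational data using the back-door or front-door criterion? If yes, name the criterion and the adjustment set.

P(L|do(T)): backdoor, adjust for {M}.

desc(T)\{T}={F,L,N,Z}; candidates ⊆ {M}.
size 0: {}; under {} T still reaches {L,M,Z} ∋ L.
{M}: T⊥L given {M} in G with T→· removed — back-door holds.
P(L|do(T)) = Σ_{M} P(L|T,M)·P(M).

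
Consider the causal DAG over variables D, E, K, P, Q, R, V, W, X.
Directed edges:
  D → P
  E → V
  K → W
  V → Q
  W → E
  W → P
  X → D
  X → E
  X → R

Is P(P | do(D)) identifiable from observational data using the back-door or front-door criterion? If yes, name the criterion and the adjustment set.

P(P|do(D)): backdoor, adjust for ∅.

desc(D)\{D}={P}; candidates ⊆ {E,K,Q,R,V,W,X}.
∅: D⊥P given ∅ in G with D→· removed — back-door holds.
P(P|do(D)) = P(P|D) — no adjustment needed.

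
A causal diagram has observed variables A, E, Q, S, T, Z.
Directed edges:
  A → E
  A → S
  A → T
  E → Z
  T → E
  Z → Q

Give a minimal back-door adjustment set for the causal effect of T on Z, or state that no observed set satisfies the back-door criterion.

desc(T)\{T}={E,Q,Z}; candidates ⊆ {A,S}.
size 0: {}; under {} T still reaches {A,E,Q,S,Z} ∋ Z.
{A}: T⊥Z given {A} in G with T→· removed — back-door holds.

T→Z: minimal back-door set {A}.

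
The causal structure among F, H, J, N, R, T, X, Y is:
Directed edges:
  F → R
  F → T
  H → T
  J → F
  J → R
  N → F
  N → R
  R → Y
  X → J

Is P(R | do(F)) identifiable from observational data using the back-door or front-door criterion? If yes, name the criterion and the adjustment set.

P(R|do(F)): backdoor, adjust for {J, N}.

desc(F)\{F}={R,T,Y}; candidates ⊆ {H,J,N,X}.
size 0: {}; under {} F still reaches {J,N,R,X,Y} ∋ R.
size 1: {H}, {J}, {N} …(+1); under {H} F still reaches {J,N,R,X,Y} ∋ R.
{J,N}: F⊥R given {J,N} in G with F→· removed — back-door holds.
P(R|do(F)) = Σ_{J,N} P(R|F,J,N)·P(J,N).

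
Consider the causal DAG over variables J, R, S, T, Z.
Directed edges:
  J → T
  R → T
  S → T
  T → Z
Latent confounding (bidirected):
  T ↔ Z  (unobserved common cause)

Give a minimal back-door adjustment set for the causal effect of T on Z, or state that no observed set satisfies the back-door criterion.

T→Z: no observed back-door set.

desc(T)\{T}={Z}; candidates ⊆ {J,R,S}.
T↔Z: latent back-door arc(s) into T.
size 0: {}; under {} T still reaches {J,R,S,Z} ∋ Z.
size 1: {J}, {R}, {S}; under {J} T still reaches {R,S,Z} ∋ Z.
size 2: {J,R}, {J,S}, {R,S}; under {J,R} T still reaches {S,Z} ∋ Z.
T↔Z cannot be blocked by any observed set — no back-door set.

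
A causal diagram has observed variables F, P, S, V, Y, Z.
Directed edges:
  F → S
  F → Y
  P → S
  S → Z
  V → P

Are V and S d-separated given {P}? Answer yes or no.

Bayes-Ball from V | {P} reaches ∅.
S ∉ reach(V|{P}) ⇒ V ⊥ S | {P}.

Yes — V ⊥ S | {P}.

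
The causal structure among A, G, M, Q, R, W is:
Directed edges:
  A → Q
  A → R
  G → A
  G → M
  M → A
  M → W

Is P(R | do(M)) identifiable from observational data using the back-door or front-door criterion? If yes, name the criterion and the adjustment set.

P(R|do(M)): backdoor, adjust for {G}.

desc(M)\{M}={A,Q,R,W}; candidates ⊆ {G}.
size 0: {}; under {} M still reaches {A,G,Q,R} ∋ R.
{G}: M⊥R given {G} in G with M→· removed — back-door holds.
P(R|do(M)) = Σ_{G} P(R|M,G)·P(G).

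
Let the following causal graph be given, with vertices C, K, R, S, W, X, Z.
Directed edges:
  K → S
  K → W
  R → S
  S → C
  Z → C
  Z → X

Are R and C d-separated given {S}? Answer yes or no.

Yes — R ⊥ C | {S}.

Bayes-Ball from R | {S} reaches {K,W}.
C ∉ reach(R|{S}) ⇒ R ⊥ C | {S}.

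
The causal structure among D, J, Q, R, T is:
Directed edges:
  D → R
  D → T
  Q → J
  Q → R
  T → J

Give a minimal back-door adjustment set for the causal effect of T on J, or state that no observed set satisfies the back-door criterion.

desc(T)\{T}={J}; candidates ⊆ {D,Q,R}.
∅: T⊥J given ∅ in G with T→· removed — back-door holds.

T→J: minimal back-door set ∅.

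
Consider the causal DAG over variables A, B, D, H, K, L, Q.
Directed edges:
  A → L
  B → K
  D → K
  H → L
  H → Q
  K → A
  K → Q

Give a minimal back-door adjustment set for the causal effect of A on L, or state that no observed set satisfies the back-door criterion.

A→L: minimal back-door set ∅.

desc(A)\{A}={L}; candidates ⊆ {B,D,H,K,Q}.
∅: A⊥L given ∅ in G with A→· removed — back-door holds.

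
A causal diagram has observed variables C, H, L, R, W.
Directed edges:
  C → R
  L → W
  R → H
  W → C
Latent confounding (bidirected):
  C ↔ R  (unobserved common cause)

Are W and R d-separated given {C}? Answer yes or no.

No — W and R are d-connected given {C}.

Bayes-Ball from W | {C} reaches {H,L,R}.
R ∈ reach(W|{C}) ⇒ W ⊥̸ R | {C}.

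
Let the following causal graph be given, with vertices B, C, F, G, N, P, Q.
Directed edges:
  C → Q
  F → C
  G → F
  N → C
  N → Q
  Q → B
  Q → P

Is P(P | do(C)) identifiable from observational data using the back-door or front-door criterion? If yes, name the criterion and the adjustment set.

P(P|do(C)): backdoor, adjust for {N}.

desc(C)\{C}={B,P,Q}; candidates ⊆ {F,G,N}.
size 0: {}; under {} C still reaches {B,F,G,N,P,Q} ∋ P.
{N}: C⊥P given {N} in G with C→· removed — back-door holds.
P(P|do(C)) = Σ_{N} P(P|C,N)·P(N).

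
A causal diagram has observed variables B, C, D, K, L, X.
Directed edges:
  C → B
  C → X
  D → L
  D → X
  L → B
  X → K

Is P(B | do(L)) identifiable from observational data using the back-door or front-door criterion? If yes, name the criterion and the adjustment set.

P(B|do(L)): backdoor, adjust for ∅.

desc(L)\{L}={B}; candidates ⊆ {C,D,K,X}.
∅: L⊥B given ∅ in G with L→· removed — back-door holds.
P(B|do(L)) = P(B|L) — no adjustment needed.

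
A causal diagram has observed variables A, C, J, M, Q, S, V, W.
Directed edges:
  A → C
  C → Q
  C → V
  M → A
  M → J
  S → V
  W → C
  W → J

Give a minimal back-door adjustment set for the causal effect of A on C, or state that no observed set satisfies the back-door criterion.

A→C: minimal back-door set ∅.

desc(A)\{A}={C,Q,V}; candidates ⊆ {J,M,S,W}.
∅: A⊥C given ∅ in G with A→· removed — back-door holds.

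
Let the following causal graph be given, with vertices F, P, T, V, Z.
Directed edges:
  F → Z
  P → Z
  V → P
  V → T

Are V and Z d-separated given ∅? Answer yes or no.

No — V and Z are d-connected given ∅.

Bayes-Ball from V | ∅ reaches {P,T,Z}.
Z ∈ reach(V|∅) ⇒ V ⊥̸ Z | ∅.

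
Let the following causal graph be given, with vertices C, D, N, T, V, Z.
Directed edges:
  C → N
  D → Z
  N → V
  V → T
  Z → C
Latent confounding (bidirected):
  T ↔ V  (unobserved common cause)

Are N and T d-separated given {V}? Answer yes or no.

No — N and T are d-connected given {V}.

Bayes-Ball from N | {V} reaches {C,D,T,Z}.
T ∈ reach(N|{V}) ⇒ N ⊥̸ T | {V}.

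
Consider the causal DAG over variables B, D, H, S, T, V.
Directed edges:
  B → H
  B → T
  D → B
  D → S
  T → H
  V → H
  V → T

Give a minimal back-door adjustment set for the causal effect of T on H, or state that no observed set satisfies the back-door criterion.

desc(T)\{T}={H}; candidates ⊆ {B,D,S,V}.
size 0: {}; under {} T still reaches {B,D,H,S,V} ∋ H.
size 1: {B}, {D}, {S} …(+1); under {B} T still reaches {H,V} ∋ H.
{B,V}: T⊥H given {B,V} in G with T→· removed — back-door holds.

T→H: minimal back-door set {B, V}.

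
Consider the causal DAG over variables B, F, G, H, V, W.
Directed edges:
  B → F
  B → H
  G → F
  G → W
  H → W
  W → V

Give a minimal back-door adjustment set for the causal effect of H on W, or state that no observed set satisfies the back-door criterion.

H→W: minimal back-door set ∅.

desc(H)\{H}={V,W}; candidates ⊆ {B,F,G}.
∅: H⊥W given ∅ in G with H→· removed — back-door holds.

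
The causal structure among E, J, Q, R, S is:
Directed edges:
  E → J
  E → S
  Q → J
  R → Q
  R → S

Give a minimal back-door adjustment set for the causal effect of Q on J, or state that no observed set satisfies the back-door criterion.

desc(Q)\{Q}={J}; candidates ⊆ {E,R,S}.
∅: Q⊥J given ∅ in G with Q→· removed — back-door holds.

Q→J: minimal back-door set ∅.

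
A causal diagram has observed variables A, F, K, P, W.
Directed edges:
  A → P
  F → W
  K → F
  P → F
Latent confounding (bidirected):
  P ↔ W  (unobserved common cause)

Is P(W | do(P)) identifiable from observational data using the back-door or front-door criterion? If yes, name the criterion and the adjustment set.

desc(P)\{P}={F,W}; candidates ⊆ {A,K}.
P↔W: latent back-door arc(s) into P.
size 0: {}; under {} P still reaches {A,W} ∋ W.
size 1: {A}, {K}; under {A} P still reaches {W} ∋ W.
size 2: {A,K}; under {A,K} P still reaches {W} ∋ W.
P↔W cannot be blocked by any observed set — no back-door set.
{F}: (i) intercepts every directed P→W path; (ii) no back-door P→{F}; (iii) {P} blocks every back-door {F}→W. Front-door holds.
P(W|do(P)) = Σ_{F} P(F|P) Σ_{P'} P(W|F,P')P(P').

P(W|do(P)): frontdoor, adjust for {F}.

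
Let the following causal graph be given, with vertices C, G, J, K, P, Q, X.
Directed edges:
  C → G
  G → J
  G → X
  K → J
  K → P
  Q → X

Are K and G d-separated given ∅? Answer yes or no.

Bayes-Ball from K | ∅ reaches {J,P}.
G ∉ reach(K|∅) ⇒ K ⊥ G | ∅.

Yes — K ⊥ G | ∅.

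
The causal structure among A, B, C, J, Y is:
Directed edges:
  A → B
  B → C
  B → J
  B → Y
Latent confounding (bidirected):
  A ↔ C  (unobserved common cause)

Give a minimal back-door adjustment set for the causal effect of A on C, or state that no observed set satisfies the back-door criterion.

desc(A)\{A}={B,C,J,Y}; candidates ⊆ {—}.
A↔C: latent back-door arc(s) into A.
size 0: {}; under {} A still reaches {C} ∋ C.
A↔C cannot be blocked by any observed set — no back-door set.

A→C: no observed back-door set.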